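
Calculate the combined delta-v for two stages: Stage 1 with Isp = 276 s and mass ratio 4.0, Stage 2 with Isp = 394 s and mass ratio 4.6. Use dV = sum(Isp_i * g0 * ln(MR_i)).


dV1 = 276 * 9.81 * ln(4.0) = 3753.5 m/s
dV2 = 394 * 9.81 * ln(4.6) = 5898.4 m/s
Total dV = 3753.5 + 5898.4 = 9651.9 m/s ~ 9652 m/s

9652 m/s


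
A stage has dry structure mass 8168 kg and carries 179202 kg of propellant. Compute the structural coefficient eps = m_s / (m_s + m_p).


eps = 8168 / (8168 + 179202) = 0.0436

0.0436


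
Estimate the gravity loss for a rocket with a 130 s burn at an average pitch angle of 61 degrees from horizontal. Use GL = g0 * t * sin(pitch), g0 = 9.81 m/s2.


GL = 9.81 * 130 * sin(61 deg) = 1115 m/s

1115 m/s


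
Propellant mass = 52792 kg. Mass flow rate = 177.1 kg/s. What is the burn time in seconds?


tb = 52792 / 177.1 = 298.1 s

298.1 s


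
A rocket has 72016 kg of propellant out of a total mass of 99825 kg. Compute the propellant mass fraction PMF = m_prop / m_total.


PMF = 72016 / 99825 = 0.721

0.721


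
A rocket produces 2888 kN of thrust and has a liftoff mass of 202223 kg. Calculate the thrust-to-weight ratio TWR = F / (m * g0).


TWR = 2888000 / (202223 * 9.81) = 1.46

1.46


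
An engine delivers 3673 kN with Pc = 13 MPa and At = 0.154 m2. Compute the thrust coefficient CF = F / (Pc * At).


CF = 3673000 / (13e6 * 0.154) = 1.83

1.83


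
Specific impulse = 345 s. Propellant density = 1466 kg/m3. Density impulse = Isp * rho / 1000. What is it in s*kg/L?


rho*Isp = 345 * 1466 / 1000 = 506 s*kg/L

506 s*kg/L


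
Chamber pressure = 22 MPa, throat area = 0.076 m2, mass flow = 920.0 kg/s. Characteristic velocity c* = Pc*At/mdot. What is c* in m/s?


c* = 22e6 * 0.076 / 920.0 = 1817 m/s

1817 m/s


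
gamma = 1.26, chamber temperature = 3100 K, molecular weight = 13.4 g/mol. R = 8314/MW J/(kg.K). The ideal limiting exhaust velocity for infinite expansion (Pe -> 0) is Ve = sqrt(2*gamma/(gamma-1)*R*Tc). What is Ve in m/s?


R = 8314 / 13.4 = 620.45 J/(kg.K)
Ve = sqrt(2 * 1.26 / (1.26 - 1) * 620.45 * 3100) = 4318 m/s

4318 m/s


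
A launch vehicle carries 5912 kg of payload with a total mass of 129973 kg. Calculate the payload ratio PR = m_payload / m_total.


PR = 5912 / 129973 = 0.0455

0.0455


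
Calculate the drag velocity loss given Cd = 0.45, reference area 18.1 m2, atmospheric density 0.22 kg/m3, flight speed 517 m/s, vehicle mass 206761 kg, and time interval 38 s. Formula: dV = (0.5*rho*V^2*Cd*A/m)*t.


D = 0.5 * 0.22 * 517^2 * 0.45 * 18.1 = 239477.58 N
a = 239477.58 / 206761 = 1.1582 m/s2
dV = 1.1582 * 38 = 44.0 m/s

44.0 m/s


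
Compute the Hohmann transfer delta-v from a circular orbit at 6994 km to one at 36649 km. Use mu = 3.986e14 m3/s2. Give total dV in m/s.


V1 = sqrt(mu/r1) = 7549.29 m/s
dV1 = V1*(sqrt(2*r2/(r1+r2)) - 1) = 2234.22 m/s
V2 = sqrt(mu/r2) = 3297.9 m/s
dV2 = V2*(1 - sqrt(2*r1/(r1+r2))) = 1430.84 m/s
Total dV = 3665 m/s

3665 m/s


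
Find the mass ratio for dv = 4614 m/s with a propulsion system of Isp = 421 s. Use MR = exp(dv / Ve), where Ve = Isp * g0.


Ve = 421 * 9.81 = 4130.01 m/s
MR = exp(4614 / 4130.01) = 3.056

3.056


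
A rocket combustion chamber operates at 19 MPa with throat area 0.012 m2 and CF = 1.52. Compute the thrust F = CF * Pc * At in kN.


F = 1.52 * 19e6 * 0.012 = 346560.0 N = 346.6 kN

346.6 kN


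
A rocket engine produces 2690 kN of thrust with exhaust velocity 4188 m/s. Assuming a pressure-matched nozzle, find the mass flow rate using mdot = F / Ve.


mdot = F / Ve = 2690000 / 4188 = 642.3 kg/s

642.3 kg/s


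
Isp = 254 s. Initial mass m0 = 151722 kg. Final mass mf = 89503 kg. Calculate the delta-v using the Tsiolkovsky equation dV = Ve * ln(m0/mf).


Ve = 254 * 9.81 = 2491.74 m/s
dV = 2491.74 * ln(151722/89503) = 1315 m/s

1315 m/s


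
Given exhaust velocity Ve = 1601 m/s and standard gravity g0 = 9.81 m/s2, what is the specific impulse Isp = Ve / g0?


Isp = Ve / g0 = 1601 / 9.81 = 163.2 s

163.2 s


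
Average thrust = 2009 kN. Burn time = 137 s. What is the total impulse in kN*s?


It = 2009 * 137 = 275233 kN*s

275233 kN*s


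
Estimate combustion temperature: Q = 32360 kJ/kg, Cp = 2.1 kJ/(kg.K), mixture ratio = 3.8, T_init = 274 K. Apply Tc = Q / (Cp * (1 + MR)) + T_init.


Tc = 32360 / (2.1 * (1 + 3.8)) + 274 = 3484 K

3484 K


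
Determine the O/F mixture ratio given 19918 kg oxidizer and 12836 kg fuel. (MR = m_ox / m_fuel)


MR = 19918 / 12836 = 1.55

1.55


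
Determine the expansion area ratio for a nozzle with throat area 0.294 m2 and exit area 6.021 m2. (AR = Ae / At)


AR = 6.021 / 0.294 = 20.5

20.5


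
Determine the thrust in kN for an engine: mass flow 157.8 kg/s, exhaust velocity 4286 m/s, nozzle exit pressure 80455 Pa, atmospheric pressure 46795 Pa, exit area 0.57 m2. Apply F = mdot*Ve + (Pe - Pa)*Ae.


F = 157.8 * 4286 + (80455 - 46795) * 0.57 = 695517.0 N = 695.5 kN

695.5 kN


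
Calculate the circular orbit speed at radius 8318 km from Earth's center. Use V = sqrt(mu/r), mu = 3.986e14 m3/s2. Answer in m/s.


V = sqrt(3.986e14 / 8318000) = 6922 m/s

6922 m/s


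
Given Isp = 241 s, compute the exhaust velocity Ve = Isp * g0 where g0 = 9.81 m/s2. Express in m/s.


Ve = Isp * g0 = 241 * 9.81 = 2364.2 m/s

2364.2 m/s


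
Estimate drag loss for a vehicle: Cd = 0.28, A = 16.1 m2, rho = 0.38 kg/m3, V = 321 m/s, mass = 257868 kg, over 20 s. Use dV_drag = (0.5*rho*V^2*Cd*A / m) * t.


D = 0.5 * 0.38 * 321^2 * 0.28 * 16.1 = 88256.68 N
a = 88256.68 / 257868 = 0.3423 m/s2
dV = 0.3423 * 20 = 6.8 m/s

6.8 m/s


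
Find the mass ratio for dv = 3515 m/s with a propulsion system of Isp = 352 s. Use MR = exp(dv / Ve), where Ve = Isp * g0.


Ve = 352 * 9.81 = 3453.12 m/s
MR = exp(3515 / 3453.12) = 2.767

2.767


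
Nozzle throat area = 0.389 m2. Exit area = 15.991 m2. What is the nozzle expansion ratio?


AR = 15.991 / 0.389 = 41.1

41.1


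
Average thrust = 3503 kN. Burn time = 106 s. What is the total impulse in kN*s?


It = 3503 * 106 = 371318 kN*s

371318 kN*s


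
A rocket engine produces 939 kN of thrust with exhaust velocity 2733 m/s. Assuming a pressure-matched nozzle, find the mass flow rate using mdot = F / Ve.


mdot = F / Ve = 939000 / 2733 = 343.6 kg/s

343.6 kg/s


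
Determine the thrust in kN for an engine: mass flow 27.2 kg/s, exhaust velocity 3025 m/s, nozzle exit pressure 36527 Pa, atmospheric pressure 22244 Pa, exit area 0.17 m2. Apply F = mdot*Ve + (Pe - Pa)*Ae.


F = 27.2 * 3025 + (36527 - 22244) * 0.17 = 84708.0 N = 84.7 kN

84.7 kN


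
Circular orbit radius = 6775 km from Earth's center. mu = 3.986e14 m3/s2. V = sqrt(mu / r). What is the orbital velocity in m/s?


V = sqrt(3.986e14 / 6775000) = 7670 m/s

7670 m/s


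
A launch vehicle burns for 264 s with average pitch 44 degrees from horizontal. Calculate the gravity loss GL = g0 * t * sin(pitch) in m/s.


GL = 9.81 * 264 * sin(44 deg) = 1799 m/s

1799 m/s


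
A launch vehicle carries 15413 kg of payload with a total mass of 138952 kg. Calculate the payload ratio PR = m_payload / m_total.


PR = 15413 / 138952 = 0.1109

0.1109


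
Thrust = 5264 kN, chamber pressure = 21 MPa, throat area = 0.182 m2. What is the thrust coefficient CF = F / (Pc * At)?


CF = 5264000 / (21e6 * 0.182) = 1.38

1.38


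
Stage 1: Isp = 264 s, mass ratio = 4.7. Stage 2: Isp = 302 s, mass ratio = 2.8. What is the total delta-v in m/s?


dV1 = 264 * 9.81 * ln(4.7) = 4007.9 m/s
dV2 = 302 * 9.81 * ln(2.8) = 3050.4 m/s
Total dV = 4007.9 + 3050.4 = 7058.3 m/s ~ 7058 m/s

7058 m/s


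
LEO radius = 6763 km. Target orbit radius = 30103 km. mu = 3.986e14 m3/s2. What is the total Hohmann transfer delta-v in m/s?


V1 = sqrt(mu/r1) = 7677.13 m/s
dV1 = V1*(sqrt(2*r2/(r1+r2)) - 1) = 2133.7 m/s
V2 = sqrt(mu/r2) = 3638.85 m/s
dV2 = V2*(1 - sqrt(2*r1/(r1+r2))) = 1434.73 m/s
Total dV = 3568 m/s

3568 m/s


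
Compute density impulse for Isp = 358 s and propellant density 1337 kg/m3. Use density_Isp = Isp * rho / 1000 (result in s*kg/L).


rho*Isp = 358 * 1337 / 1000 = 479 s*kg/L

479 s*kg/L


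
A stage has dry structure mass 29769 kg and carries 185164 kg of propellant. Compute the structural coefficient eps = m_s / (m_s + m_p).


eps = 29769 / (29769 + 185164) = 0.1385

0.1385


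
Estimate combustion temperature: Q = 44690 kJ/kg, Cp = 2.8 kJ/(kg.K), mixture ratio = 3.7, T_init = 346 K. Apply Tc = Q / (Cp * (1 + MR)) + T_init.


Tc = 44690 / (2.8 * (1 + 3.7)) + 346 = 3742 K

3742 K


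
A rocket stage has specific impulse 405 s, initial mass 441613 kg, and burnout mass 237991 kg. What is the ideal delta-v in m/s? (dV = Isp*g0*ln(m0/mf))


Ve = 405 * 9.81 = 3973.05 m/s
dV = 3973.05 * ln(441613/237991) = 2456 m/s

2456 m/s


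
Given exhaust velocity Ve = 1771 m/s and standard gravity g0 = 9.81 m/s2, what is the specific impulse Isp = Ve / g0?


Isp = Ve / g0 = 1771 / 9.81 = 180.5 s

180.5 s


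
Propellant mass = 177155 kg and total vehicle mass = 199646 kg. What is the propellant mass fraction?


PMF = 177155 / 199646 = 0.887

0.887


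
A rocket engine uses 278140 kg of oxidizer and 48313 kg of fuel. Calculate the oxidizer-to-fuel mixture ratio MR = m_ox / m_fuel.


MR = 278140 / 48313 = 5.76

5.76


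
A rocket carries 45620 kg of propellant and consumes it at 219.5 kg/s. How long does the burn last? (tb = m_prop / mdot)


tb = 45620 / 219.5 = 207.8 s

207.8 s


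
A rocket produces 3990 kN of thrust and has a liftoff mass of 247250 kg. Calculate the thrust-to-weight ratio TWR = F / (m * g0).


TWR = 3990000 / (247250 * 9.81) = 1.65

1.65


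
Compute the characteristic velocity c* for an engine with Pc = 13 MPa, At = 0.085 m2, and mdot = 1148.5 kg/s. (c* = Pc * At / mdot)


c* = 13e6 * 0.085 / 1148.5 = 962 m/s

962 m/s


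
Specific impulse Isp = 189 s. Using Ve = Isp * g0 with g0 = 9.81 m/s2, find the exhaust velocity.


Ve = Isp * g0 = 189 * 9.81 = 1854.1 m/s

1854.1 m/s


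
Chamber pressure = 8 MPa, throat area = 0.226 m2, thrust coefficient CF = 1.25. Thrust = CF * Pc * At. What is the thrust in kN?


F = 1.25 * 8e6 * 0.226 = 2.2600e+06 N = 2260.0 kN

2260.0 kN


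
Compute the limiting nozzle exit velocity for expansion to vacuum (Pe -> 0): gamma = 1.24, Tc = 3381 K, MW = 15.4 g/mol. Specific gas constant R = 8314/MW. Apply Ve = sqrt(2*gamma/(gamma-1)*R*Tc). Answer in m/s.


R = 8314 / 15.4 = 539.87 J/(kg.K)
Ve = sqrt(2 * 1.24 / (1.24 - 1) * 539.87 * 3381) = 4343 m/s

4343 m/s


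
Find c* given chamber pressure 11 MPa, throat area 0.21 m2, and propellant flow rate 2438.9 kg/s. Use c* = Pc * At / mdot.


c* = 11e6 * 0.21 / 2438.9 = 947 m/s

947 m/s


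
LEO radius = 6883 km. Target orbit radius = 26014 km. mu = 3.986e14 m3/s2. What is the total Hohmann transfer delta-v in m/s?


V1 = sqrt(mu/r1) = 7609.91 m/s
dV1 = V1*(sqrt(2*r2/(r1+r2)) - 1) = 1960.27 m/s
V2 = sqrt(mu/r2) = 3914.4 m/s
dV2 = V2*(1 - sqrt(2*r1/(r1+r2))) = 1382.24 m/s
Total dV = 3343 m/s

3343 m/s


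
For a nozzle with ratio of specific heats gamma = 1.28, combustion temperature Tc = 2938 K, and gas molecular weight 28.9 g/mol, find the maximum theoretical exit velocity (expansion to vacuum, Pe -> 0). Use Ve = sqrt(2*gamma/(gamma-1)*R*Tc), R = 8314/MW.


R = 8314 / 28.9 = 287.68 J/(kg.K)
Ve = sqrt(2 * 1.28 / (1.28 - 1) * 287.68 * 2938) = 2780 m/s

2780 m/s


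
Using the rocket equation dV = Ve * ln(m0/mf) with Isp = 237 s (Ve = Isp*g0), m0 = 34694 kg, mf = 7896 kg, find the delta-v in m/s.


Ve = 237 * 9.81 = 2324.97 m/s
dV = 2324.97 * ln(34694/7896) = 3441 m/s

3441 m/s


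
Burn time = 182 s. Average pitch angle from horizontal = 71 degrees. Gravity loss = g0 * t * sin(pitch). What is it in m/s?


GL = 9.81 * 182 * sin(71 deg) = 1688 m/s

1688 m/s


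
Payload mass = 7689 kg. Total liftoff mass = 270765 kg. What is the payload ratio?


PR = 7689 / 270765 = 0.0284

0.0284


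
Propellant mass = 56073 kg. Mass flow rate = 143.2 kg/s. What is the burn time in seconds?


tb = 56073 / 143.2 = 391.6 s

391.6 s


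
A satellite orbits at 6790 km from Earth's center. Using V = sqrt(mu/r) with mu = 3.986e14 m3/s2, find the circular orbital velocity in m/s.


V = sqrt(3.986e14 / 6790000) = 7662 m/s

7662 m/s


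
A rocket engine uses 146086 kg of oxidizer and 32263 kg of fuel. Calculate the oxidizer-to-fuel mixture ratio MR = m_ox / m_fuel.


MR = 146086 / 32263 = 4.53

4.53


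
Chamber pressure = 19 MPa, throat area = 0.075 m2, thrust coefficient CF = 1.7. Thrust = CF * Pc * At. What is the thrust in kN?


F = 1.7 * 19e6 * 0.075 = 2.4225e+06 N = 2422.5 kN

2422.5 kN


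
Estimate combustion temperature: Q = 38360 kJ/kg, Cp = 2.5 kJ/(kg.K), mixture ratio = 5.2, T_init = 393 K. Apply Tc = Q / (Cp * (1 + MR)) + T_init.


Tc = 38360 / (2.5 * (1 + 5.2)) + 393 = 2868 K

2868 K


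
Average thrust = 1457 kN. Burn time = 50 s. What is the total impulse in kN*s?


It = 1457 * 50 = 72850 kN*s

72850 kN*s


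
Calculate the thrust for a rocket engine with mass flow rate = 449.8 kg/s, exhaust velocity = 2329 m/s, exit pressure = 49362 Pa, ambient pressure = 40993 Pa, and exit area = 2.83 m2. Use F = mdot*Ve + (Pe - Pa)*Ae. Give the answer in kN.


F = 449.8 * 2329 + (49362 - 40993) * 2.83 = 1.0713e+06 N = 1071.3 kN

1071.3 kN


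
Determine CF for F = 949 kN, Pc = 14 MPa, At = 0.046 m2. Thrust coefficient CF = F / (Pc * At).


CF = 949000 / (14e6 * 0.046) = 1.47

1.47


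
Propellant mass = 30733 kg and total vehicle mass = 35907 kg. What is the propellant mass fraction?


PMF = 30733 / 35907 = 0.856

0.856


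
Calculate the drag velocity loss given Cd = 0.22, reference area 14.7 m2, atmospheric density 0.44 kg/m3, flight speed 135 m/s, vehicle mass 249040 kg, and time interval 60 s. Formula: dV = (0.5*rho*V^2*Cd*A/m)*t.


D = 0.5 * 0.44 * 135^2 * 0.22 * 14.7 = 12966.72 N
a = 12966.72 / 249040 = 0.0521 m/s2
dV = 0.0521 * 60 = 3.1 m/s

3.1 m/s


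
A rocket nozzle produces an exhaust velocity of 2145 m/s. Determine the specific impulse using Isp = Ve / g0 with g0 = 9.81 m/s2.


Isp = Ve / g0 = 2145 / 9.81 = 218.7 s

218.7 s


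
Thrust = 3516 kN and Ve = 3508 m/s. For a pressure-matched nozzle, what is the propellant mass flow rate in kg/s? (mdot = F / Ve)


mdot = F / Ve = 3516000 / 3508 = 1002.3 kg/s

1002.3 kg/s


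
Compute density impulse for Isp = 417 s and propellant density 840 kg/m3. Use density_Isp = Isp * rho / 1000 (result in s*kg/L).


rho*Isp = 417 * 840 / 1000 = 350 s*kg/L

350 s*kg/L


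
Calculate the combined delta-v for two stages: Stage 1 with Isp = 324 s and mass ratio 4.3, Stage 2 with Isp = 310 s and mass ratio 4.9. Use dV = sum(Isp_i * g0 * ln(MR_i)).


dV1 = 324 * 9.81 * ln(4.3) = 4636.1 m/s
dV2 = 310 * 9.81 * ln(4.9) = 4833.0 m/s
Total dV = 4636.1 + 4833.0 = 9469.1 m/s ~ 9469 m/s

9469 m/s


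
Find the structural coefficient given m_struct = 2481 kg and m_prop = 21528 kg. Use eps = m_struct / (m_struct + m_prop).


eps = 2481 / (2481 + 21528) = 0.1033

0.1033


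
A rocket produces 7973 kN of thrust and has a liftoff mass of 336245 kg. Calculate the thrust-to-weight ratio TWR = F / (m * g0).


TWR = 7973000 / (336245 * 9.81) = 2.42

2.42


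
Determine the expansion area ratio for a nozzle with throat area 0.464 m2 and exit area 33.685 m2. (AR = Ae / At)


AR = 33.685 / 0.464 = 72.6

72.6


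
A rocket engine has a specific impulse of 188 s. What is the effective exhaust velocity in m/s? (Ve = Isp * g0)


Ve = Isp * g0 = 188 * 9.81 = 1844.3 m/s

1844.3 m/s


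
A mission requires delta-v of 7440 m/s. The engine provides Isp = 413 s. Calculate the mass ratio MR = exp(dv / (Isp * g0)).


Ve = 413 * 9.81 = 4051.53 m/s
MR = exp(7440 / 4051.53) = 6.274

6.274


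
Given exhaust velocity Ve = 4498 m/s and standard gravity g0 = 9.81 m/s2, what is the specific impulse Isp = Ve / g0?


Isp = Ve / g0 = 4498 / 9.81 = 458.5 s

458.5 s


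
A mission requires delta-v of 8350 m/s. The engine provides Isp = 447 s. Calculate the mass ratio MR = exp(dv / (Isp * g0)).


Ve = 447 * 9.81 = 4385.07 m/s
MR = exp(8350 / 4385.07) = 6.714

6.714


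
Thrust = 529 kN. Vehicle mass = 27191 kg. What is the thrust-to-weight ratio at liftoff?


TWR = 529000 / (27191 * 9.81) = 1.98

1.98


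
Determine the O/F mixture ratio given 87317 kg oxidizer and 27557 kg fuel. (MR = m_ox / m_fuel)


MR = 87317 / 27557 = 3.17

3.17


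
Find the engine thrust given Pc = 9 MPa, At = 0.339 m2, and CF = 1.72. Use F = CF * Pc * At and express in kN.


F = 1.72 * 9e6 * 0.339 = 5.2477e+06 N = 5247.7 kN

5247.7 kN


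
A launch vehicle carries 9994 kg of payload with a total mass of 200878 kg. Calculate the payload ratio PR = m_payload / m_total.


PR = 9994 / 200878 = 0.0498

0.0498


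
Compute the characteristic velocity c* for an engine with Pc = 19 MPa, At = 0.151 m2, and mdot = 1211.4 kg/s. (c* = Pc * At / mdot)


c* = 19e6 * 0.151 / 1211.4 = 2368 m/s

2368 m/s


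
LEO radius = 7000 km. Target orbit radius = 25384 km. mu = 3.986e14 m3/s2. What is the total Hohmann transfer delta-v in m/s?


V1 = sqrt(mu/r1) = 7546.05 m/s
dV1 = V1*(sqrt(2*r2/(r1+r2)) - 1) = 1902.16 m/s
V2 = sqrt(mu/r2) = 3962.68 m/s
dV2 = V2*(1 - sqrt(2*r1/(r1+r2))) = 1357.2 m/s
Total dV = 3259 m/s

3259 m/s


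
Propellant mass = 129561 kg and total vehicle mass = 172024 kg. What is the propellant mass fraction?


PMF = 129561 / 172024 = 0.753

0.753


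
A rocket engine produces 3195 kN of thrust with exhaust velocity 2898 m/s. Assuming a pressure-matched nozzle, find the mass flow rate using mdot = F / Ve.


mdot = F / Ve = 3195000 / 2898 = 1102.5 kg/s

1102.5 kg/s


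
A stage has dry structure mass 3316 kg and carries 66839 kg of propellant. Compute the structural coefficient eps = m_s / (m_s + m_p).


eps = 3316 / (3316 + 66839) = 0.0473

0.0473


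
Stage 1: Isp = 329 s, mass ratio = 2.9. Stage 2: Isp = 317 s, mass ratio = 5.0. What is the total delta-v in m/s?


dV1 = 329 * 9.81 * ln(2.9) = 3436.3 m/s
dV2 = 317 * 9.81 * ln(5.0) = 5005.0 m/s
Total dV = 3436.3 + 5005.0 = 8441.3 m/s ~ 8441 m/s

8441 m/s


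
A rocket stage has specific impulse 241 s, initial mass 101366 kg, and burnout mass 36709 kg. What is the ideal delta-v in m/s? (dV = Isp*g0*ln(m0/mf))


Ve = 241 * 9.81 = 2364.21 m/s
dV = 2364.21 * ln(101366/36709) = 2401 m/s

2401 m/s


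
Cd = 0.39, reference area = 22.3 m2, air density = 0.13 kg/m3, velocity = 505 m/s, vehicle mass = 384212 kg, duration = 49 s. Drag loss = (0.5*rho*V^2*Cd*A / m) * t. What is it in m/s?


D = 0.5 * 0.13 * 505^2 * 0.39 * 22.3 = 144166.91 N
a = 144166.91 / 384212 = 0.3752 m/s2
dV = 0.3752 * 49 = 18.4 m/s

18.4 m/s


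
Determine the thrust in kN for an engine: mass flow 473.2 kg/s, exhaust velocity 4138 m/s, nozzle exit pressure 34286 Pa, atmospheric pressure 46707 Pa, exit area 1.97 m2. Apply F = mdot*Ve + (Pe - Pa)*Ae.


F = 473.2 * 4138 + (34286 - 46707) * 1.97 = 1.9336e+06 N = 1933.6 kN

1933.6 kN


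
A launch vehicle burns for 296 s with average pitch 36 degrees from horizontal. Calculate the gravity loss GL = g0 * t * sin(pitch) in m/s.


GL = 9.81 * 296 * sin(36 deg) = 1707 m/s

1707 m/s


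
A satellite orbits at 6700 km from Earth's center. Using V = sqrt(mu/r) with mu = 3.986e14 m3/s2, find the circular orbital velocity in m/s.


V = sqrt(3.986e14 / 6700000) = 7713 m/s

7713 m/s


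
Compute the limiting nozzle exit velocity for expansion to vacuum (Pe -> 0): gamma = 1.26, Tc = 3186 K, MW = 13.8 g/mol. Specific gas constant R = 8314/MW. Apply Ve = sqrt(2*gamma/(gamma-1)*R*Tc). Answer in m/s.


R = 8314 / 13.8 = 602.46 J/(kg.K)
Ve = sqrt(2 * 1.26 / (1.26 - 1) * 602.46 * 3186) = 4313 m/s

4313 m/s


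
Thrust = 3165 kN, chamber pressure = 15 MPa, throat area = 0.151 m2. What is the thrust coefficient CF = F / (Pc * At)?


CF = 3165000 / (15e6 * 0.151) = 1.4

1.4


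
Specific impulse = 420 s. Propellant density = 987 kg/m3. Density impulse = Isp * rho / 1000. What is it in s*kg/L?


rho*Isp = 420 * 987 / 1000 = 415 s*kg/L

415 s*kg/L


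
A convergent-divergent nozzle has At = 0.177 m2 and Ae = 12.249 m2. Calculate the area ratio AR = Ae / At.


AR = 12.249 / 0.177 = 69.2

69.2


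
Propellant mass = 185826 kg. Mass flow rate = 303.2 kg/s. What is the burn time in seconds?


tb = 185826 / 303.2 = 612.9 s

612.9 s


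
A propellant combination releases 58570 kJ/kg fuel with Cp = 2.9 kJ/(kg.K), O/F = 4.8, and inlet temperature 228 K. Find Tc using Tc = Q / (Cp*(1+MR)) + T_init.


Tc = 58570 / (2.9 * (1 + 4.8)) + 228 = 3710 K

3710 K


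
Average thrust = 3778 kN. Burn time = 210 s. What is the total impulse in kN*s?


It = 3778 * 210 = 793380 kN*s

793380 kN*s


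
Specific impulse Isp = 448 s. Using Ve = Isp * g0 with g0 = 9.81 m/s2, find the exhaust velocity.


Ve = Isp * g0 = 448 * 9.81 = 4394.9 m/s

4394.9 m/s


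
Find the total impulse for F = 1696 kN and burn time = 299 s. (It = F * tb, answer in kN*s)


It = 1696 * 299 = 507104 kN*s

507104 kN*s


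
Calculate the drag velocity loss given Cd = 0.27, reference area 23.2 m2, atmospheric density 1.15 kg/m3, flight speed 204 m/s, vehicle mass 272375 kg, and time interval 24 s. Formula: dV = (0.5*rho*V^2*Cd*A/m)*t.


D = 0.5 * 1.15 * 204^2 * 0.27 * 23.2 = 149892.51 N
a = 149892.51 / 272375 = 0.5503 m/s2
dV = 0.5503 * 24 = 13.2 m/s

13.2 m/s


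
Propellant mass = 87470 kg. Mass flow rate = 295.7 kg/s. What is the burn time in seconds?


tb = 87470 / 295.7 = 295.8 s

295.8 s


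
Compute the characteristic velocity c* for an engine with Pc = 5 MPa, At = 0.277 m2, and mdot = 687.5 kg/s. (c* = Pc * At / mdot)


c* = 5e6 * 0.277 / 687.5 = 2015 m/s

2015 m/s


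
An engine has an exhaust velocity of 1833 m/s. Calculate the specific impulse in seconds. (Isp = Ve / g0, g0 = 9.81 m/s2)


Isp = Ve / g0 = 1833 / 9.81 = 186.9 s

186.9 s


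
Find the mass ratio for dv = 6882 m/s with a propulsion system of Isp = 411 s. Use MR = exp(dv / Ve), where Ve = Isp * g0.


Ve = 411 * 9.81 = 4031.91 m/s
MR = exp(6882 / 4031.91) = 5.512

5.512


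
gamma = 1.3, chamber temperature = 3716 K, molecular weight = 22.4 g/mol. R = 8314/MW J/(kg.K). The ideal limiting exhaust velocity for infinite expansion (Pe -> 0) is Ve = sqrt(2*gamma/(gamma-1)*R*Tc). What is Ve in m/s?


R = 8314 / 22.4 = 371.16 J/(kg.K)
Ve = sqrt(2 * 1.3 / (1.3 - 1) * 371.16 * 3716) = 3457 m/s

3457 m/s


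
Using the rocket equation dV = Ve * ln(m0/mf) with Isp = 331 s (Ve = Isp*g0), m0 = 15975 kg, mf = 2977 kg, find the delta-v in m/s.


Ve = 331 * 9.81 = 3247.11 m/s
dV = 3247.11 * ln(15975/2977) = 5455 m/s

5455 m/s


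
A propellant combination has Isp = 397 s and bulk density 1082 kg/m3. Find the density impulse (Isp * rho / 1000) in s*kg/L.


rho*Isp = 397 * 1082 / 1000 = 430 s*kg/L

430 s*kg/L


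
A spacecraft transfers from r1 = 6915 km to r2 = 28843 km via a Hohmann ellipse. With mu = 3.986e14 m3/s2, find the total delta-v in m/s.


V1 = sqrt(mu/r1) = 7592.29 m/s
dV1 = V1*(sqrt(2*r2/(r1+r2)) - 1) = 2050.91 m/s
V2 = sqrt(mu/r2) = 3717.48 m/s
dV2 = V2*(1 - sqrt(2*r1/(r1+r2))) = 1405.56 m/s
Total dV = 3456 m/s

3456 m/s


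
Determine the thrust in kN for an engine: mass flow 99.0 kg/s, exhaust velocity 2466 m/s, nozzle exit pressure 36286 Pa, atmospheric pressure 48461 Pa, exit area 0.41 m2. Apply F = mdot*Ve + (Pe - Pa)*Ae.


F = 99.0 * 2466 + (36286 - 48461) * 0.41 = 239142.0 N = 239.1 kN

239.1 kN


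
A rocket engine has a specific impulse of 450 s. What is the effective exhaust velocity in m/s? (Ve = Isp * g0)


Ve = Isp * g0 = 450 * 9.81 = 4414.5 m/s

4414.5 m/s


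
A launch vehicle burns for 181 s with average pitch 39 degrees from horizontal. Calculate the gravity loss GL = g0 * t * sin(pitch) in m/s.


GL = 9.81 * 181 * sin(39 deg) = 1117 m/s

1117 m/s


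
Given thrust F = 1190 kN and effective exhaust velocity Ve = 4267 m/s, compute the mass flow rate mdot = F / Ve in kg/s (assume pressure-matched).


mdot = F / Ve = 1190000 / 4267 = 278.9 kg/s

278.9 kg/s


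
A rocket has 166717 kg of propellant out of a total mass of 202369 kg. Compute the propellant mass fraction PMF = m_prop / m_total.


PMF = 166717 / 202369 = 0.824

0.824


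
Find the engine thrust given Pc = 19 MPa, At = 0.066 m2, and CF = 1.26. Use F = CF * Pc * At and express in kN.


F = 1.26 * 19e6 * 0.066 = 1.5800e+06 N = 1580.0 kN

1580.0 kN


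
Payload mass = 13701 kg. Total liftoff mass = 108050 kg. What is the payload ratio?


PR = 13701 / 108050 = 0.1268

0.1268


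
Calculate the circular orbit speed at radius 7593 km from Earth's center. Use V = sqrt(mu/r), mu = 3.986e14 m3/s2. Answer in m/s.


V = sqrt(3.986e14 / 7593000) = 7245 m/s

7245 m/s


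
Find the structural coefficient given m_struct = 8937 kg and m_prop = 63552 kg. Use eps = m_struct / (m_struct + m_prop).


eps = 8937 / (8937 + 63552) = 0.1233

0.1233


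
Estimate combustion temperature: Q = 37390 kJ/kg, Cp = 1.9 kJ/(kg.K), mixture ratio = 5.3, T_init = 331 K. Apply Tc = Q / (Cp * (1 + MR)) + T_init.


Tc = 37390 / (1.9 * (1 + 5.3)) + 331 = 3455 K

3455 K


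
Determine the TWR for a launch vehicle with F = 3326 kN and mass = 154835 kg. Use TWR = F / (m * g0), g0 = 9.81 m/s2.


TWR = 3326000 / (154835 * 9.81) = 2.19

2.19


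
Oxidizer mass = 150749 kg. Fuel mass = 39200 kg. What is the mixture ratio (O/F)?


MR = 150749 / 39200 = 3.85

3.85


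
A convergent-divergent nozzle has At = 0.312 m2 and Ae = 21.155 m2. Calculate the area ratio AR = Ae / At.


AR = 21.155 / 0.312 = 67.8

67.8


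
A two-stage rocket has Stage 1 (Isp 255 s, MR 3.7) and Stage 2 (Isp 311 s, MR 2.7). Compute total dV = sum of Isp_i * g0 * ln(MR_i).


dV1 = 255 * 9.81 * ln(3.7) = 3272.9 m/s
dV2 = 311 * 9.81 * ln(2.7) = 3030.3 m/s
Total dV = 3272.9 + 3030.3 = 6303.2 m/s ~ 6303 m/s

6303 m/s


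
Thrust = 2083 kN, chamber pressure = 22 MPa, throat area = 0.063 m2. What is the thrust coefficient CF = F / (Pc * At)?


CF = 2083000 / (22e6 * 0.063) = 1.5

1.5


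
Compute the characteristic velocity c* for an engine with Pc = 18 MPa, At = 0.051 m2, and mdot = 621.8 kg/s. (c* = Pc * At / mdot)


c* = 18e6 * 0.051 / 621.8 = 1476 m/s

1476 m/s


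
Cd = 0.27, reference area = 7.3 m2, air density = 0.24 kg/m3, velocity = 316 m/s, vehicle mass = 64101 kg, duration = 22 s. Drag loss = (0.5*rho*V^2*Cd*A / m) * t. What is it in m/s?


D = 0.5 * 0.24 * 316^2 * 0.27 * 7.3 = 23617.94 N
a = 23617.94 / 64101 = 0.3684 m/s2
dV = 0.3684 * 22 = 8.1 m/s

8.1 m/s


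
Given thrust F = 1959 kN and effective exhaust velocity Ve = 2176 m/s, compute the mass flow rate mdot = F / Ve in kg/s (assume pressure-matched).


mdot = F / Ve = 1959000 / 2176 = 900.3 kg/s

900.3 kg/s


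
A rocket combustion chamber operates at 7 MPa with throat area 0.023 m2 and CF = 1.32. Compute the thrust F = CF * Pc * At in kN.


F = 1.32 * 7e6 * 0.023 = 212520.0 N = 212.5 kN

212.5 kN


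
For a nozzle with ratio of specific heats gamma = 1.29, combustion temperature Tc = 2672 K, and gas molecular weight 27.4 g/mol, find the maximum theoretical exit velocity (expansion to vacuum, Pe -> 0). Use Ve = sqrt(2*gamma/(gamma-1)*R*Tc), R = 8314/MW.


R = 8314 / 27.4 = 303.43 J/(kg.K)
Ve = sqrt(2 * 1.29 / (1.29 - 1) * 303.43 * 2672) = 2686 m/s

2686 m/s


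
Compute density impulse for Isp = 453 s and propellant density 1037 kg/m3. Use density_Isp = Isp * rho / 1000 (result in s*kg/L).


rho*Isp = 453 * 1037 / 1000 = 470 s*kg/L

470 s*kg/L


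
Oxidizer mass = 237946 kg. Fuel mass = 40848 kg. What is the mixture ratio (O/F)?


MR = 237946 / 40848 = 5.83

5.83


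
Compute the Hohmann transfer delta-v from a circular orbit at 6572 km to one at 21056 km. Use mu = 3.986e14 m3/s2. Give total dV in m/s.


V1 = sqrt(mu/r1) = 7787.89 m/s
dV1 = V1*(sqrt(2*r2/(r1+r2)) - 1) = 1827.08 m/s
V2 = sqrt(mu/r2) = 4350.92 m/s
dV2 = V2*(1 - sqrt(2*r1/(r1+r2))) = 1349.89 m/s
Total dV = 3177 m/s

3177 m/s


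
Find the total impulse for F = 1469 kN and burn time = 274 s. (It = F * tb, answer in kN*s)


It = 1469 * 274 = 402506 kN*s

402506 kN*s


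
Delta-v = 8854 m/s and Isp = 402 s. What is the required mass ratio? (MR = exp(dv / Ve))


Ve = 402 * 9.81 = 3943.62 m/s
MR = exp(8854 / 3943.62) = 9.442

9.442


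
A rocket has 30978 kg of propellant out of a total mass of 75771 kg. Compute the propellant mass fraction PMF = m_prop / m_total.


PMF = 30978 / 75771 = 0.409

0.409


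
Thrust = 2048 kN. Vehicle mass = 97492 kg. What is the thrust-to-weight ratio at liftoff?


TWR = 2048000 / (97492 * 9.81) = 2.14

2.14


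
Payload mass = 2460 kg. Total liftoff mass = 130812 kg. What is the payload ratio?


PR = 2460 / 130812 = 0.0188

0.0188


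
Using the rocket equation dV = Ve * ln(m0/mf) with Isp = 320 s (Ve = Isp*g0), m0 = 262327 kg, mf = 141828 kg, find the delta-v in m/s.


Ve = 320 * 9.81 = 3139.2 m/s
dV = 3139.2 * ln(262327/141828) = 1931 m/s

1931 m/s


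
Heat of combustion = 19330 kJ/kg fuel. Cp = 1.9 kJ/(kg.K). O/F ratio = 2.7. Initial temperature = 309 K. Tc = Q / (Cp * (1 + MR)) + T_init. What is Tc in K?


Tc = 19330 / (1.9 * (1 + 2.7)) + 309 = 3059 K

3059 K


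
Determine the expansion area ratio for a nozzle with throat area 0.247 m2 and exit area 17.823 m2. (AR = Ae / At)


AR = 17.823 / 0.247 = 72.2

72.2


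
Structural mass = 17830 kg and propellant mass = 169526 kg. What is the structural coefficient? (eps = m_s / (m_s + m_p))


eps = 17830 / (17830 + 169526) = 0.0952

0.0952


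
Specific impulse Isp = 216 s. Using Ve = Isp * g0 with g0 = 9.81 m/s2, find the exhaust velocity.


Ve = Isp * g0 = 216 * 9.81 = 2119.0 m/s

2119.0 m/s


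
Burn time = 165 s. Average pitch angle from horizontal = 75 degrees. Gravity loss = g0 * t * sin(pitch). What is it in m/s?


GL = 9.81 * 165 * sin(75 deg) = 1563 m/s

1563 m/s


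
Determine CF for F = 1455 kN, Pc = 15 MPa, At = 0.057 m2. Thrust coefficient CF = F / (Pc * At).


CF = 1455000 / (15e6 * 0.057) = 1.7

1.7


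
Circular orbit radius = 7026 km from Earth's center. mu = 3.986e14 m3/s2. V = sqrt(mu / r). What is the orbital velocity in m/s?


V = sqrt(3.986e14 / 7026000) = 7532 m/s

7532 m/s


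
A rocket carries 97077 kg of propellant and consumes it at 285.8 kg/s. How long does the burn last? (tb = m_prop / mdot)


tb = 97077 / 285.8 = 339.7 s

339.7 s


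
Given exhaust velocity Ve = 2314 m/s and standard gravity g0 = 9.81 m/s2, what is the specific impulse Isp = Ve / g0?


Isp = Ve / g0 = 2314 / 9.81 = 235.9 s

235.9 s


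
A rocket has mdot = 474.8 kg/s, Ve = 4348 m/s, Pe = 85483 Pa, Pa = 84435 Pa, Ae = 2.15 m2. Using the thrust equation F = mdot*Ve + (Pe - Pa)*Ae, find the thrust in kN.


F = 474.8 * 4348 + (85483 - 84435) * 2.15 = 2.0667e+06 N = 2066.7 kN

2066.7 kN


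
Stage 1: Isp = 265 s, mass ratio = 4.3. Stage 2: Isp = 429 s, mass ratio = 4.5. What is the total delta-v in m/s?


dV1 = 265 * 9.81 * ln(4.3) = 3791.9 m/s
dV2 = 429 * 9.81 * ln(4.5) = 6329.9 m/s
Total dV = 3791.9 + 6329.9 = 10121.8 m/s ~ 10122 m/s

10122 m/s


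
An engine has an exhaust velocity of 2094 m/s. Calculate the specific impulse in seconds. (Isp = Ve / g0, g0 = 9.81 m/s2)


Isp = Ve / g0 = 2094 / 9.81 = 213.5 s

213.5 s


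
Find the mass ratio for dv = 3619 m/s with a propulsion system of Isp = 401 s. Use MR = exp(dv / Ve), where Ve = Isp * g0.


Ve = 401 * 9.81 = 3933.81 m/s
MR = exp(3619 / 3933.81) = 2.509

2.509


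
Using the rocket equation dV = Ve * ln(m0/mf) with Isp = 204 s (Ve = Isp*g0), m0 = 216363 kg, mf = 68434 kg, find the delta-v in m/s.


Ve = 204 * 9.81 = 2001.24 m/s
dV = 2001.24 * ln(216363/68434) = 2304 m/s

2304 m/s


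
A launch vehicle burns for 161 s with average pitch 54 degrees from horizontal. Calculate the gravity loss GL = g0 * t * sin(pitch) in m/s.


GL = 9.81 * 161 * sin(54 deg) = 1278 m/s

1278 m/s


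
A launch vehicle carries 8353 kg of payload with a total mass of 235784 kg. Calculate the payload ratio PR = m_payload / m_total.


PR = 8353 / 235784 = 0.0354

0.0354


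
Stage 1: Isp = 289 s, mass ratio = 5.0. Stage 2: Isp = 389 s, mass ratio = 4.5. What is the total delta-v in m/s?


dV1 = 289 * 9.81 * ln(5.0) = 4562.9 m/s
dV2 = 389 * 9.81 * ln(4.5) = 5739.7 m/s
Total dV = 4562.9 + 5739.7 = 10302.6 m/s ~ 10303 m/s

10303 m/s


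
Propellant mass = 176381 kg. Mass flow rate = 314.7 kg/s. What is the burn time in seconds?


tb = 176381 / 314.7 = 560.5 s

560.5 s


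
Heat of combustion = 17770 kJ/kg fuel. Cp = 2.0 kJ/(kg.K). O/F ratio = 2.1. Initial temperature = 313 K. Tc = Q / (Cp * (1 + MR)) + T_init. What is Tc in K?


Tc = 17770 / (2.0 * (1 + 2.1)) + 313 = 3179 K

3179 K


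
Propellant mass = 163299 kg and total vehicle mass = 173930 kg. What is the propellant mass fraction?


PMF = 163299 / 173930 = 0.939

0.939


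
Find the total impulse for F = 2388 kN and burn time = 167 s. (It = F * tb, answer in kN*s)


It = 2388 * 167 = 398796 kN*s

398796 kN*s


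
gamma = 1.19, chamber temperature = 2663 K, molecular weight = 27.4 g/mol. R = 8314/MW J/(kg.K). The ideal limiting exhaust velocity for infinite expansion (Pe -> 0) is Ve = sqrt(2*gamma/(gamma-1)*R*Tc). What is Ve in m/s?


R = 8314 / 27.4 = 303.43 J/(kg.K)
Ve = sqrt(2 * 1.19 / (1.19 - 1) * 303.43 * 2663) = 3181 m/s

3181 m/s


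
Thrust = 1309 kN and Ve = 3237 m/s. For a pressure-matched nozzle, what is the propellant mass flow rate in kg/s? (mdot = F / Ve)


mdot = F / Ve = 1309000 / 3237 = 404.4 kg/s

404.4 kg/s


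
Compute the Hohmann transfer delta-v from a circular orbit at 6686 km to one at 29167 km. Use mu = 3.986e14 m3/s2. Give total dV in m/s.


V1 = sqrt(mu/r1) = 7721.21 m/s
dV1 = V1*(sqrt(2*r2/(r1+r2)) - 1) = 2127.59 m/s
V2 = sqrt(mu/r2) = 3696.77 m/s
dV2 = V2*(1 - sqrt(2*r1/(r1+r2))) = 1439.11 m/s
Total dV = 3567 m/s

3567 m/s


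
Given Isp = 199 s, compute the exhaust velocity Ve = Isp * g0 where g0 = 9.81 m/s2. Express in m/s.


Ve = Isp * g0 = 199 * 9.81 = 1952.2 m/s

1952.2 m/s


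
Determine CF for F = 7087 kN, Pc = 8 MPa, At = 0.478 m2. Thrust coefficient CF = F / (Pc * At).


CF = 7087000 / (8e6 * 0.478) = 1.85

1.85


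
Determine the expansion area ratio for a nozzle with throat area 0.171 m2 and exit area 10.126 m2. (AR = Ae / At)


AR = 10.126 / 0.171 = 59.2

59.2


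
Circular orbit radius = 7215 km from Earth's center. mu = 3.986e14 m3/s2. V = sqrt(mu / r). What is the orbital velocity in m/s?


V = sqrt(3.986e14 / 7215000) = 7433 m/s

7433 m/s


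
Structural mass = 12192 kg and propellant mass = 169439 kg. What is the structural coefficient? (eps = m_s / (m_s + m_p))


eps = 12192 / (12192 + 169439) = 0.0671

0.0671


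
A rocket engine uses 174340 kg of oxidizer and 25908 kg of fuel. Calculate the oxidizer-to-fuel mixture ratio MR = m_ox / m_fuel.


MR = 174340 / 25908 = 6.73

6.73


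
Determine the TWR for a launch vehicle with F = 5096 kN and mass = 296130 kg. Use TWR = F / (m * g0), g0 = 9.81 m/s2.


TWR = 5096000 / (296130 * 9.81) = 1.75

1.75


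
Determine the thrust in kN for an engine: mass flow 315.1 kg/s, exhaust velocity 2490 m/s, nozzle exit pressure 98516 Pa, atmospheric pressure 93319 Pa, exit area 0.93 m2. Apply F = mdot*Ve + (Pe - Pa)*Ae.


F = 315.1 * 2490 + (98516 - 93319) * 0.93 = 789432.0 N = 789.4 kN

789.4 kN


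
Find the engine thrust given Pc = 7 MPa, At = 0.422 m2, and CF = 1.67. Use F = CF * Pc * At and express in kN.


F = 1.67 * 7e6 * 0.422 = 4.9332e+06 N = 4933.2 kN

4933.2 kN


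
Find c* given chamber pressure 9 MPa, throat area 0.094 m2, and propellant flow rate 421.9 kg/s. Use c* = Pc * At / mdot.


c* = 9e6 * 0.094 / 421.9 = 2005 m/s

2005 m/s


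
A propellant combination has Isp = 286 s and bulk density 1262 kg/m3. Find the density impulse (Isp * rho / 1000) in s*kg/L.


rho*Isp = 286 * 1262 / 1000 = 361 s*kg/L

361 s*kg/L


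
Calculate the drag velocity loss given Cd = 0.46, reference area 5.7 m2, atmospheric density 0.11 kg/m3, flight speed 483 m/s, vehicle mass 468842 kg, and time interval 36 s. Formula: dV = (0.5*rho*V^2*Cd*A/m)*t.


D = 0.5 * 0.11 * 483^2 * 0.46 * 5.7 = 33642.61 N
a = 33642.61 / 468842 = 0.0718 m/s2
dV = 0.0718 * 36 = 2.6 m/s

2.6 m/s


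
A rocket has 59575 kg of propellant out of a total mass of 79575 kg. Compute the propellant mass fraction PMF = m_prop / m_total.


PMF = 59575 / 79575 = 0.749

0.749


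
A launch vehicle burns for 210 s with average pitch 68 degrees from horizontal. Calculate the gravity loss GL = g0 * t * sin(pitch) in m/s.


GL = 9.81 * 210 * sin(68 deg) = 1910 m/s

1910 m/s


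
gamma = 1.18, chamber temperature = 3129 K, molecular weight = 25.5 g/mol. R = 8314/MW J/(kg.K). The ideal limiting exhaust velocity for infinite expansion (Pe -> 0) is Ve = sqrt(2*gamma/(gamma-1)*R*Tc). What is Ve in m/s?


R = 8314 / 25.5 = 326.04 J/(kg.K)
Ve = sqrt(2 * 1.18 / (1.18 - 1) * 326.04 * 3129) = 3657 m/s

3657 m/s


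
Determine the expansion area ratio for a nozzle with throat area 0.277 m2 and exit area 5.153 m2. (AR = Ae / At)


AR = 5.153 / 0.277 = 18.6

18.6


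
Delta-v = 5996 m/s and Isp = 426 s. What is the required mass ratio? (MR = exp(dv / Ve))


Ve = 426 * 9.81 = 4179.06 m/s
MR = exp(5996 / 4179.06) = 4.199

4.199


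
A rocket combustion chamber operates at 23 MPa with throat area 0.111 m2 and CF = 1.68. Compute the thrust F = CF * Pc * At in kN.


F = 1.68 * 23e6 * 0.111 = 4.2890e+06 N = 4289.0 kN

4289.0 kN


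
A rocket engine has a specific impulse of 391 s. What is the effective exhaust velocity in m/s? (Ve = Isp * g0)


Ve = Isp * g0 = 391 * 9.81 = 3835.7 m/s

3835.7 m/s


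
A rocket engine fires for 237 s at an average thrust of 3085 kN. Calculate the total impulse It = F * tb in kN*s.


It = 3085 * 237 = 731145 kN*s

731145 kN*s


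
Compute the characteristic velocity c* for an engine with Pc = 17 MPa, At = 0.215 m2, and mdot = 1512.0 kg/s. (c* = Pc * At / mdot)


c* = 17e6 * 0.215 / 1512.0 = 2417 m/s

2417 m/s


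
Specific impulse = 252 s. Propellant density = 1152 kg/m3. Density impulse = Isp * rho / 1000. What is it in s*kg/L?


rho*Isp = 252 * 1152 / 1000 = 290 s*kg/L

290 s*kg/L


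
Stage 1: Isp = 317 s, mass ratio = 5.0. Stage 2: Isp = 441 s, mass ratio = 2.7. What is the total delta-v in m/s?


dV1 = 317 * 9.81 * ln(5.0) = 5005.0 m/s
dV2 = 441 * 9.81 * ln(2.7) = 4297.0 m/s
Total dV = 5005.0 + 4297.0 = 9302.0 m/s ~ 9302 m/s

9302 m/s


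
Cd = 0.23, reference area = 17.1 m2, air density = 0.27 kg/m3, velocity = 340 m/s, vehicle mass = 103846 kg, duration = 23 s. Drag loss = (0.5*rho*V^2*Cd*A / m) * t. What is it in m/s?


D = 0.5 * 0.27 * 340^2 * 0.23 * 17.1 = 61378.4 N
a = 61378.4 / 103846 = 0.5911 m/s2
dV = 0.5911 * 23 = 13.6 m/s

13.6 m/s


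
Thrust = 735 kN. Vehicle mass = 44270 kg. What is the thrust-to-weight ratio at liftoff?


TWR = 735000 / (44270 * 9.81) = 1.69

1.69


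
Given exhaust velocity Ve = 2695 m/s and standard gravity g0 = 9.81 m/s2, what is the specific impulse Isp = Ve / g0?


Isp = Ve / g0 = 2695 / 9.81 = 274.7 s

274.7 s


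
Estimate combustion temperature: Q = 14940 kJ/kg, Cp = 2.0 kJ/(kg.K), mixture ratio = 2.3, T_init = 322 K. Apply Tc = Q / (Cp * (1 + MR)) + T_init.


Tc = 14940 / (2.0 * (1 + 2.3)) + 322 = 2586 K

2586 K
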